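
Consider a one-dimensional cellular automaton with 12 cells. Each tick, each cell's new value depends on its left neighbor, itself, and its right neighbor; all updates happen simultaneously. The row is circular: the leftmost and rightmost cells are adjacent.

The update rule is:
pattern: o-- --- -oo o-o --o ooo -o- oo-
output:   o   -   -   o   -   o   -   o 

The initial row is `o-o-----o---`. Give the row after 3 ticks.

---o-o-----o

-o-o-----o--
--o-o-----o-
---o-o-----o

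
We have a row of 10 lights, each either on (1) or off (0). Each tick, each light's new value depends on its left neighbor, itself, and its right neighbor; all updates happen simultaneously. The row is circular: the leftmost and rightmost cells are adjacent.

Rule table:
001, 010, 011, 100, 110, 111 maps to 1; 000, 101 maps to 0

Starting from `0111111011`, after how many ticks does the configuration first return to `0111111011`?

1

0111111011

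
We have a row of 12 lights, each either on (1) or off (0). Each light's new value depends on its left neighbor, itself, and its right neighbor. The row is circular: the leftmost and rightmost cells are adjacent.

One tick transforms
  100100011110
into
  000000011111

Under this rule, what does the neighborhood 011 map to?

At position 7 the neighborhood is 011; the next row has 1 there.

1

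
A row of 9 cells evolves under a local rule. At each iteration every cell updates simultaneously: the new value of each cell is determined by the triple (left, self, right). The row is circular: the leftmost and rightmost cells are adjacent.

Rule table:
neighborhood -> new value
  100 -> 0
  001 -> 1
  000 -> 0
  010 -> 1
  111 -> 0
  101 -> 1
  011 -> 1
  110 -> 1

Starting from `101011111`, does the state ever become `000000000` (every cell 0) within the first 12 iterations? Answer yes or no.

no

iteration 1: 111110000
iteration 2: 100010001
iteration 3: 100110011
iteration 4: 101110110
iteration 5: 111011111
iteration 6: 001110000
iteration 7: 011010000
iteration 8: 111110000  (repeats iteration 1; period 7)
iteration 12: 111011111
iteration 12 is 111011111, still not uniform 0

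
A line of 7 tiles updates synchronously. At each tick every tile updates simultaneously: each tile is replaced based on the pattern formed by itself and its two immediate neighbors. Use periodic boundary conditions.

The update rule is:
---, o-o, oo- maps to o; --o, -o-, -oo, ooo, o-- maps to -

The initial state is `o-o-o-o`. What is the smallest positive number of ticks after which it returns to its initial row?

tick 1: oo-o-o-
tick 2: -oo-o-o
tick 3: o-oo-o-
tick 4: -o-oo-o
tick 5: o-o-oo-
tick 6: -o-o-oo
tick 7: o-o-o-o

7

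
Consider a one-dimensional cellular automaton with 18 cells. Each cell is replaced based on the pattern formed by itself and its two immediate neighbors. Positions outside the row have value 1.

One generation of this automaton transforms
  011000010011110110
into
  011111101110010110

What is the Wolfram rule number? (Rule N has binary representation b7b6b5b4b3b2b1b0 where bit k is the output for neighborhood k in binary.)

91

position 11: 111 → 0  (bit 7 = 0)
position 2: 110 → 1  (bit 6 = 1)
position 0: 101 → 0  (bit 5 = 0)
position 3: 100 → 1  (bit 4 = 1)
position 1: 011 → 1  (bit 3 = 1)
position 7: 010 → 0  (bit 2 = 0)
position 6: 001 → 1  (bit 1 = 1)
position 4: 000 → 1  (bit 0 = 1)
bits b7..b0 = 01011011 = 91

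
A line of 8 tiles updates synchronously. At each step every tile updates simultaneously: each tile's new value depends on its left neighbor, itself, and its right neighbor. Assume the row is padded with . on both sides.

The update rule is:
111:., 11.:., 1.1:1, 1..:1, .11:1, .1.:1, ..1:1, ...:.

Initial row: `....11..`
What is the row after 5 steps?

1.11.111

...11.1.
..11.111
.11.11..
11.11.1.
1.11.111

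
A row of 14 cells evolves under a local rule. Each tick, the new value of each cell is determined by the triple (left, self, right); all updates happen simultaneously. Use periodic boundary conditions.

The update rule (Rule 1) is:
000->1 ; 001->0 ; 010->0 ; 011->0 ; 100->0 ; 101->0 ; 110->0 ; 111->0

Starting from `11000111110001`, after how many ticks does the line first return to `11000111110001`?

00010000000100
11000111110001

2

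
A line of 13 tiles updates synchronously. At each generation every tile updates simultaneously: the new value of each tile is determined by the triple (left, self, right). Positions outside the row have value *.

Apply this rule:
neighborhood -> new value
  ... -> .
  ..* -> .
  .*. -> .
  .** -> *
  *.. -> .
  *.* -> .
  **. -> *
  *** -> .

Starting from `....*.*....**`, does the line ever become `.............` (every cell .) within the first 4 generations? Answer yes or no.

yes

...........*.
.............
all cells are . at generation 2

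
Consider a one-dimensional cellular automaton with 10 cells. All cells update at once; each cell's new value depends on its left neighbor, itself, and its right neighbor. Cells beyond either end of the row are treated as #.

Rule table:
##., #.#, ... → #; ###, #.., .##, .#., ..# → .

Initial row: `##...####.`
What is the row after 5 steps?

.#.#....##
#.#..##...
##....#.#.
.#.##..#.#
#.#.#...#.

#.#.#...#.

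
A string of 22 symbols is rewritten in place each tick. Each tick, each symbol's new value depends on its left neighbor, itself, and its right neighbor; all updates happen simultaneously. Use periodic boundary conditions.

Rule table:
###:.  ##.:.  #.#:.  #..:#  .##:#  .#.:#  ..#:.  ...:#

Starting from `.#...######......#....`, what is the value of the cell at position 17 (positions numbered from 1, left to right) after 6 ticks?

.

.###.#.....#####.#####
.#...#####.#.....#....
.###.#.....#####.#####  (repeats tick 1; period 2)
tick 6: .#...#####.#.....#....
position 17 holds .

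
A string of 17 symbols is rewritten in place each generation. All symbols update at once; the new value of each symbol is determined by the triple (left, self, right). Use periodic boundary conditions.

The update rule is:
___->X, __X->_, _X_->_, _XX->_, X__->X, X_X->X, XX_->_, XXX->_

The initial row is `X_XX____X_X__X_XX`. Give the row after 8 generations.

_X__XXX__X_X__X__
__X____X__X_X__XX
X__XXX__X__X_X___
_X____X__X__X_XX_
__XXX__X__X__X__X
X____X__X__X__X__
_XXX__X__X__X__X_
____X__X__X__X__X

____X__X__X__X__X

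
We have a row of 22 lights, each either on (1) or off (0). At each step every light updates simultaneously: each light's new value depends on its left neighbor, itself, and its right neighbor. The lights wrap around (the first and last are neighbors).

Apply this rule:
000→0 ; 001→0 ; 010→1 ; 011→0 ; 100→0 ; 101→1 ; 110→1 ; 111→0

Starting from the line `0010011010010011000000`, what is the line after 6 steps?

0010000010010001000000

0010001110010001000000
0010000010010001000000
0010000010010001000000  (fixed point — unchanged through step 6)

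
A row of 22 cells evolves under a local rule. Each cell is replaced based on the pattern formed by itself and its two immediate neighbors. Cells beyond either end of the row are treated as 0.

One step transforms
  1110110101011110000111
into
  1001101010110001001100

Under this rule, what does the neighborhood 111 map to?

0

At position 1 the neighborhood is 111; the next row has 0 there.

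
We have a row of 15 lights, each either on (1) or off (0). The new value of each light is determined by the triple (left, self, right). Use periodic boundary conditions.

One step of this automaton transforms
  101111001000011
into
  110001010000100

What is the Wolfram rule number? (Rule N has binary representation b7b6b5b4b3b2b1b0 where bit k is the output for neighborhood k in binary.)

98

position 3: 111 → 0  (bit 7 = 0)
position 0: 110 → 1  (bit 6 = 1)
position 1: 101 → 1  (bit 5 = 1)
position 6: 100 → 0  (bit 4 = 0)
position 2: 011 → 0  (bit 3 = 0)
position 8: 010 → 0  (bit 2 = 0)
position 7: 001 → 1  (bit 1 = 1)
position 10: 000 → 0  (bit 0 = 0)
bits b7..b0 = 01100010 = 98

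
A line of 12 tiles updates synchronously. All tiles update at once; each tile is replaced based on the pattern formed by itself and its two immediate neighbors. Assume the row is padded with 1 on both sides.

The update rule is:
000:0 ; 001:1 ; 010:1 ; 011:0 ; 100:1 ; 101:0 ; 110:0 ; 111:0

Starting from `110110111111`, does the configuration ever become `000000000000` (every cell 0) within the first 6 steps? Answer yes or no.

000000000000
all cells are 0 at step 1

yes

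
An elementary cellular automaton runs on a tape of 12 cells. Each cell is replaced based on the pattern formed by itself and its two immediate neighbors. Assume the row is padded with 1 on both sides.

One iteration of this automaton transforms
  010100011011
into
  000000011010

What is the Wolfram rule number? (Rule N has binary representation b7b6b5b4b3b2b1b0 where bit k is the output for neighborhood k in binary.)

72

position 11: 111 → 0  (bit 7 = 0)
position 8: 110 → 1  (bit 6 = 1)
position 0: 101 → 0  (bit 5 = 0)
position 4: 100 → 0  (bit 4 = 0)
position 7: 011 → 1  (bit 3 = 1)
position 1: 010 → 0  (bit 2 = 0)
position 6: 001 → 0  (bit 1 = 0)
position 5: 000 → 0  (bit 0 = 0)
bits b7..b0 = 01001000 = 72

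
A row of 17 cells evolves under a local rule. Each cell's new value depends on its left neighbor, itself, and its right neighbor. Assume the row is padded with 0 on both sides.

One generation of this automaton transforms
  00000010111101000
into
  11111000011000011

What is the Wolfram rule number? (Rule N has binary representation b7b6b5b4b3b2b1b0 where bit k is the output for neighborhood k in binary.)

position 9: 111 → 1  (bit 7 = 1)
position 11: 110 → 0  (bit 6 = 0)
position 7: 101 → 0  (bit 5 = 0)
position 14: 100 → 0  (bit 4 = 0)
position 8: 011 → 0  (bit 3 = 0)
position 6: 010 → 0  (bit 2 = 0)
position 5: 001 → 0  (bit 1 = 0)
position 0: 000 → 1  (bit 0 = 1)
bits b7..b0 = 10000001 = 129

129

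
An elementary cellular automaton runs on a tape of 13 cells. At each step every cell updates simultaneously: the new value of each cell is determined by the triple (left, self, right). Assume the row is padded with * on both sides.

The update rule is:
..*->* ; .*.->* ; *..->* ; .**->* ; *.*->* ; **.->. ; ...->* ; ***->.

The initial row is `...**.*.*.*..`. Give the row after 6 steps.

......**.....

step 1: ****.********
step 2: ....**.......
step 3: *****.*******
step 4: .....**......
step 5: ******.******
step 6: ......**.....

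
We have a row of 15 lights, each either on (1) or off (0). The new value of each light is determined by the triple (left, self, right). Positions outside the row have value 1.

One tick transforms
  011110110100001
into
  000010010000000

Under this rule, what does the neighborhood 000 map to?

At position 11 the neighborhood is 000; the next row has 0 there.

0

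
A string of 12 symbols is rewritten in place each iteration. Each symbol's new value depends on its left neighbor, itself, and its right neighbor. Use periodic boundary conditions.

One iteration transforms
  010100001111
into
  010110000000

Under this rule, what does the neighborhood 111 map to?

At position 9 the neighborhood is 111; the next row has 0 there.

0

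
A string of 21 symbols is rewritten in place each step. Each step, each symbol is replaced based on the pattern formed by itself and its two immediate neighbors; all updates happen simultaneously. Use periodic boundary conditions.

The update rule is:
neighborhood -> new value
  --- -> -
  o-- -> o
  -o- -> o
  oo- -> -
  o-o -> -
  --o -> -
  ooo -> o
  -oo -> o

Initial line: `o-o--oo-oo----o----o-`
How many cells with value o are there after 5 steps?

o-oo-o--o-o---oo---o-
o-o--oo-o-oo--o-o--o-
o-oo-o--o-o-o-o-oo-o-
o-o--oo-o-o-o-o-o--o-
o-oo-o--o-o-o-o-oo-o-
count of o: 11

11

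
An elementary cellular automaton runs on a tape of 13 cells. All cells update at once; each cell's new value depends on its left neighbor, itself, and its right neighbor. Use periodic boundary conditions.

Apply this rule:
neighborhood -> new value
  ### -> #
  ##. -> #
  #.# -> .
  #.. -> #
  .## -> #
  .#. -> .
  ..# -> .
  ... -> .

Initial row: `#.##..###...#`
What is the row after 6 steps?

step 1: #.###.####..#
step 2: #.###.#####.#
step 3: #.###.#####.#  (fixed point — unchanged through step 6)

#.###.#####.#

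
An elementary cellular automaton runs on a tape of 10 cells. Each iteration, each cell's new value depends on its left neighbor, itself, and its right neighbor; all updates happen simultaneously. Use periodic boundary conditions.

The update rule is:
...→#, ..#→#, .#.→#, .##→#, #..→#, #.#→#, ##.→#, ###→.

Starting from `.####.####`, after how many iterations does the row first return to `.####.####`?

##..###..#
.####.####

2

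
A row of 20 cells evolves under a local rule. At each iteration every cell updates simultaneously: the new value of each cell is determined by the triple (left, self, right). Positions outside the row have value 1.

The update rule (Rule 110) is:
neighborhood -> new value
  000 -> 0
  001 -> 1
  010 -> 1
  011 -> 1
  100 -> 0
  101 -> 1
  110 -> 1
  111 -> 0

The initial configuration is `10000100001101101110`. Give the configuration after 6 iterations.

10001100011111111011
10011100110000001110
10110101110000011011
11111111010000111110
00000001110001100011
00000011010011100110

00000011010011100110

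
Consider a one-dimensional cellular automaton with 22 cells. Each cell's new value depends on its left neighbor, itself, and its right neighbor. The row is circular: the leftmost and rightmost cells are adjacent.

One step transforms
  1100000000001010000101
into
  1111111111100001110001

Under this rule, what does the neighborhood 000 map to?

At position 3 the neighborhood is 000; the next row has 1 there.

1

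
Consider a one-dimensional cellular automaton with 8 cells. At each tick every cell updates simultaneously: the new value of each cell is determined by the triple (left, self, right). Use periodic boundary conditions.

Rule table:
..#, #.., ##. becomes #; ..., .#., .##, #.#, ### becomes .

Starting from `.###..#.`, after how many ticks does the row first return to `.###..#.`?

16

tick 1: #..###.#
tick 2: ###..#..
tick 3: ..###.##
tick 4: ##..#..#
tick 5: .###.##.
tick 6: #..#..##
tick 7: ###.##..
tick 8: ..#..###
tick 9: ##.##..#
tick 10: .#..###.
tick 11: #.##..##
tick 12: #..###..
tick 13: .##..###
tick 14: ..###..#
tick 15: ##..###.
tick 16: .###..#.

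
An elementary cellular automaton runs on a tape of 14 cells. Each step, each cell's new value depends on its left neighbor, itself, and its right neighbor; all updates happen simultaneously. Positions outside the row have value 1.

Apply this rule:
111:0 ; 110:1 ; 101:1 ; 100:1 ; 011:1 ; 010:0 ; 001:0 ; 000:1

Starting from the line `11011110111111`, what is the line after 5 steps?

01110100001101

01110011100000
11011010111110
01111101100011
11000111111010
01110100001101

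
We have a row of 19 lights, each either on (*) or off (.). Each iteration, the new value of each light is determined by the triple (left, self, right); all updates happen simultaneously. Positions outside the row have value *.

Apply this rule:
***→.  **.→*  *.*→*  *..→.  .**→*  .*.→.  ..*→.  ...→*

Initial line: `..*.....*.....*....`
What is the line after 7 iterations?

********.*.**..*.*.

iteration 1: ....***...***...**.
iteration 2: .**.*.*.*.*.*.*.***
iteration 3: ****.*.*.*.*.*.**..
iteration 4: ...**.*.*.*.*.***..
iteration 5: .*.***.*.*.*.**.*..
iteration 6: *.**.**.*.*.****...
iteration 7: ********.*.**..*.*.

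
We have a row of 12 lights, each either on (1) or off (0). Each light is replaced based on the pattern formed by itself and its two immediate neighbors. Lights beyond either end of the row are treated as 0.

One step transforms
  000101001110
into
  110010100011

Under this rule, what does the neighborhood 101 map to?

1

At position 4 the neighborhood is 101; the next row has 1 there.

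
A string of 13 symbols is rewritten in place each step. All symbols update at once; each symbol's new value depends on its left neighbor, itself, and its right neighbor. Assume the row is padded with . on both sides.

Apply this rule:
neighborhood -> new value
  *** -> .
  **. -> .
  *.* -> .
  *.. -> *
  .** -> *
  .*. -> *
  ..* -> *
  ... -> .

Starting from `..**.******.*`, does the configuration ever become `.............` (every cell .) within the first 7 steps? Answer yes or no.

no

step 1: .**..*......*
step 2: **.****....**
step 3: *..*...*..**.
step 4: *****.*****.*
step 5: *.....*.....*
step 6: **...***...**
step 7: *.*.**..*.**.
step 7 is *.*.**..*.**., still not uniform .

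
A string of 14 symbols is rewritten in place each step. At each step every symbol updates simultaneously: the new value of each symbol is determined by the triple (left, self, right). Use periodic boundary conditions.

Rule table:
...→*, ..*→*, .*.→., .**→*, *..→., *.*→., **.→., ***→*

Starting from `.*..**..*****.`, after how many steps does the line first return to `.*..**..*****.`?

14

*..**..*****..
..**..*****..*
.**..*****..*.
**..*****..*..
*..*****..*..*
..*****..*..**
.*****..*..**.
*****..*..**..
****..*..**..*
***..*..**..**
**..*..**..***
*..*..**..****
..*..**..*****
.*..**..*****.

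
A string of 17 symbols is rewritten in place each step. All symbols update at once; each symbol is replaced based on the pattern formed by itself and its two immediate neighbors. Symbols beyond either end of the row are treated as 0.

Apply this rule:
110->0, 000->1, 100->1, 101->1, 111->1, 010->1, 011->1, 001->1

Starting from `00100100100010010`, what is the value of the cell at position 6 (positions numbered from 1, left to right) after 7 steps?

11111111111111111
11111111111111110
11111111111111101
11111111111111011
11111111111110110
11111111111101101
11111111111011011
position 6 holds 1

1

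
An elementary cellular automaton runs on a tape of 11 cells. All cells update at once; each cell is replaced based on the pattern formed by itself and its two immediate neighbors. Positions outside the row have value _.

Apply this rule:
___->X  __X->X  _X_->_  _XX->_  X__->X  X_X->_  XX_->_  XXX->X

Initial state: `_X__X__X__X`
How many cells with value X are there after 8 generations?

X_XX_XX_XX_
__________X
XXXXXXXXXX_
_XXXXXXXX_X
X_XXXXXX___
___XXXX_XXX
XXX_XX___X_
_X____XXX_X
count of X: 5

5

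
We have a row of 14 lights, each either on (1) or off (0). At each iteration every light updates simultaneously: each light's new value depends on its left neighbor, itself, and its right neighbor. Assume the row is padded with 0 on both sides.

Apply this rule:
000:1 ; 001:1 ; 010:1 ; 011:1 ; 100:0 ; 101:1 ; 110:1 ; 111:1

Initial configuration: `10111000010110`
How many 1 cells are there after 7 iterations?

13

iteration 1: 11111011111110
iteration 2: 11111111111110
iteration 3: 11111111111110  (fixed point — unchanged through iteration 7)
count of 1: 13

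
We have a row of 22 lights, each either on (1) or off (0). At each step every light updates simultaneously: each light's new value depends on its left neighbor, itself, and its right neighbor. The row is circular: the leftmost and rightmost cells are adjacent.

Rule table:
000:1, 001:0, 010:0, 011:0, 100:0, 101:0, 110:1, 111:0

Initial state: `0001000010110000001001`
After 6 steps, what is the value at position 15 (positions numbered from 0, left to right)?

1

0100011000010111100000
0001001011000000101111
0100000001011110000001
0001111100000010111100
1100000101111000000101
0101110000001011110000
position 15 holds 1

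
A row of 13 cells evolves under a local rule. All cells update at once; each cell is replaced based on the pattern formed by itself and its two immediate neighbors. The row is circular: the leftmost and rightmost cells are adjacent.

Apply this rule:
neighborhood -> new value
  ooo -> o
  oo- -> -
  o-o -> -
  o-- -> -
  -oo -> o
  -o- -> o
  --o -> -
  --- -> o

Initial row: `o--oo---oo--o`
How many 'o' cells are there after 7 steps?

---o--o-o---o
-o-o--o-o-o-o
-o-o--o-o-o-o  (fixed point — unchanged through step 7)
count of o: 6

6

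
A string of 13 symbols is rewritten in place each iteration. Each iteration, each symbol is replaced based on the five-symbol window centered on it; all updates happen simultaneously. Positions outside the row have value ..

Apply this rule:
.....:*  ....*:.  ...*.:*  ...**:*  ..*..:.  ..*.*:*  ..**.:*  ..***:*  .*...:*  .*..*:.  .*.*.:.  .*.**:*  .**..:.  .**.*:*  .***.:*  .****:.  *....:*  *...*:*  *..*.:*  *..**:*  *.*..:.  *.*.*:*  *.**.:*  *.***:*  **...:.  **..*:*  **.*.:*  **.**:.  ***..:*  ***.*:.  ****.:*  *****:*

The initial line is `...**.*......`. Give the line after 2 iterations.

*.****.******
***.*..*.****

***.*..*.****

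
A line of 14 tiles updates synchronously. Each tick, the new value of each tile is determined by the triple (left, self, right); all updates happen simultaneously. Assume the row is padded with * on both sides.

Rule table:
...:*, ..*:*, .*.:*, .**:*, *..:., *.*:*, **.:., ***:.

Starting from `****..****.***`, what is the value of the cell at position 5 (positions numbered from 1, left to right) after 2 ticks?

*

tick 1: .....**...**..
tick 2: .*****..***..*
position 5 holds *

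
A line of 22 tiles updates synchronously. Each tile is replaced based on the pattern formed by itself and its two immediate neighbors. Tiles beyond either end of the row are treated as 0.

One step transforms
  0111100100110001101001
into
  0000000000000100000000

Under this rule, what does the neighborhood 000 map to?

At position 13 the neighborhood is 000; the next row has 1 there.

1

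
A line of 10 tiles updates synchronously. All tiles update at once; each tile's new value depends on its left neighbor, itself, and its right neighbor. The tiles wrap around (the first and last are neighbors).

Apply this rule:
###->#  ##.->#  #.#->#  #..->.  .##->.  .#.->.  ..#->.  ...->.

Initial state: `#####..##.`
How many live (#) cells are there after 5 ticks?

2

.####...##
#.###....#
##.##.....
.##.#.....
..##......
count of #: 2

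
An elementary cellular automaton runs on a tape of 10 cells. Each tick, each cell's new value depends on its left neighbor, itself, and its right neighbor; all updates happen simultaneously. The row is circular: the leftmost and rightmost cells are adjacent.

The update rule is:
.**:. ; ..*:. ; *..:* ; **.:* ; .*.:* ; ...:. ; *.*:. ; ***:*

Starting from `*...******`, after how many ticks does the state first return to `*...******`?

10

**...*****
***...****
****...***
*****...**
******...*
*******...
.*******..
..*******.
...*******
*...******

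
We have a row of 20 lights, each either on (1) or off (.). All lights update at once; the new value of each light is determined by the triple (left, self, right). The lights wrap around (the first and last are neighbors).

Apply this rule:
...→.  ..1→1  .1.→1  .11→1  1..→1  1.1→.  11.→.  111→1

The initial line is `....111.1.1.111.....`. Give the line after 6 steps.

1.111.111.111..11.11

...111..1.1.11.1....
..111.111.1.1..11...
.111..11..1.1111.1..
111.111.111.111..11.
11..11..11..11.111..
1.111.111.111..11.11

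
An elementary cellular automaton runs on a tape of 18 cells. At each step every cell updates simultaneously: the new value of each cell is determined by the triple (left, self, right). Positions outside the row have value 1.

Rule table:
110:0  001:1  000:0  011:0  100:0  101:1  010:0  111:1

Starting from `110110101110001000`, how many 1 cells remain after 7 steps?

101001010100010001
010010101000100010
100101010001000101
001010100010001010
010101000100010101
101010001000101010
010100010001010101
count of 1: 7

7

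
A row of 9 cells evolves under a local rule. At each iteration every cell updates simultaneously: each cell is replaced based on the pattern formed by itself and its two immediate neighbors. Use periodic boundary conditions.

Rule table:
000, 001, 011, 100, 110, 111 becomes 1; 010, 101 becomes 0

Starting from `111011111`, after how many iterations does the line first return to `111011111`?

1

111011111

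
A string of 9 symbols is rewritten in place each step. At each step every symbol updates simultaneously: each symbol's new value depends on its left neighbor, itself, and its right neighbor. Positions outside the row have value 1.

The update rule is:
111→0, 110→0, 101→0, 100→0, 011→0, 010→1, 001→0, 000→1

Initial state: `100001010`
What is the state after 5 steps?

011101010

001101010
000001010
011101010
000001010  (repeats step 2; period 2)
step 5: 011101010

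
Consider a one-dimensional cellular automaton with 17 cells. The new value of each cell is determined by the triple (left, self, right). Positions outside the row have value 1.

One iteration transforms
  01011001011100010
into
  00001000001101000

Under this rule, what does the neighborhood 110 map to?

1

At position 4 the neighborhood is 110; the next row has 1 there.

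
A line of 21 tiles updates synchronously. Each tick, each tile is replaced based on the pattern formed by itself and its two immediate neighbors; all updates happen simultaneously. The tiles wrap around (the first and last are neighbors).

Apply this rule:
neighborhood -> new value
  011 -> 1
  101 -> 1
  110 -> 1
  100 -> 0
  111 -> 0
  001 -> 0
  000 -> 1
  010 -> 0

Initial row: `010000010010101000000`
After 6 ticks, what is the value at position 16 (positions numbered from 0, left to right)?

1

000111000001010011111
010101011100100010001
101010110100001000100
010101111001100010000
001011001001101000111
000111000001110010101
position 16 holds 1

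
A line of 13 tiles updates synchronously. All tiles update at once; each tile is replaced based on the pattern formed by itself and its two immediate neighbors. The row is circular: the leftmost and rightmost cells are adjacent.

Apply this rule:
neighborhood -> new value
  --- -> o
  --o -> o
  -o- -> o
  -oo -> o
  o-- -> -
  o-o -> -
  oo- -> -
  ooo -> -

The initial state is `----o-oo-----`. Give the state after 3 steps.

ooooooo-o--oo

step 1: ooooo-o--oooo
step 2: ------o-oo---
step 3: ooooooo-o--oo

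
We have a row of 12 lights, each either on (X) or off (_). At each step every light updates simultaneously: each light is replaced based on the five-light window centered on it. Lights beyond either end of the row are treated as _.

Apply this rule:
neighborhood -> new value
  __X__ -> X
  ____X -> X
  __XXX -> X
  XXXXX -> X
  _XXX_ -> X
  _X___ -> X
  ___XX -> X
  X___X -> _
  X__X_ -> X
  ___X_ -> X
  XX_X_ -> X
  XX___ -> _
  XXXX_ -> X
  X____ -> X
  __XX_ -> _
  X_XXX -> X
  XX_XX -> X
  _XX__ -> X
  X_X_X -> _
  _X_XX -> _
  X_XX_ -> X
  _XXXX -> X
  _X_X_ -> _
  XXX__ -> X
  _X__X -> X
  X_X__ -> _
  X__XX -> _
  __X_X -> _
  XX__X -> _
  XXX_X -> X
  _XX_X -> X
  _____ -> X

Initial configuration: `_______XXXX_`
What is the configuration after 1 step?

XXXXXXXXXXX_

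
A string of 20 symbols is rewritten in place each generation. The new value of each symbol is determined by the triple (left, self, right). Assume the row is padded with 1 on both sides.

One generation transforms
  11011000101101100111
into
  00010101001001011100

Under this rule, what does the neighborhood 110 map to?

At position 1 the neighborhood is 110; the next row has 0 there.

0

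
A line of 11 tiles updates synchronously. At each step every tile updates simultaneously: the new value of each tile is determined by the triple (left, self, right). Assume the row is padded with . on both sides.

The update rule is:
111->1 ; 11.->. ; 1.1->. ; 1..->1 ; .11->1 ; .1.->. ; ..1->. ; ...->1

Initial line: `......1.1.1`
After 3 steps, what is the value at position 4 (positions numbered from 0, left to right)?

.

step 1: 11111......
step 2: 1111.111111
step 3: 111..11111.
position 4 holds .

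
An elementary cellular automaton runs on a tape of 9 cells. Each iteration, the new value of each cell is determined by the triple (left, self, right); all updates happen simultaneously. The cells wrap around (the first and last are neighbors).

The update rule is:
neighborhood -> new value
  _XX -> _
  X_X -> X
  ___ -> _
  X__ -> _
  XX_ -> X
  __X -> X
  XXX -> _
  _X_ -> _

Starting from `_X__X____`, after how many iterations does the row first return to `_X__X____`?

X__X_____
__X_____X
_X_____X_
X_____X__
_____X__X
____X__X_
___X__X__
__X__X___
_X__X____

9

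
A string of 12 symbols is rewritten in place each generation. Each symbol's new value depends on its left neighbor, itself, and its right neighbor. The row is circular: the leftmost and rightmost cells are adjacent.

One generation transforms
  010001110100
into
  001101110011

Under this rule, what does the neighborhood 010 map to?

0

At position 1 the neighborhood is 010; the next row has 0 there.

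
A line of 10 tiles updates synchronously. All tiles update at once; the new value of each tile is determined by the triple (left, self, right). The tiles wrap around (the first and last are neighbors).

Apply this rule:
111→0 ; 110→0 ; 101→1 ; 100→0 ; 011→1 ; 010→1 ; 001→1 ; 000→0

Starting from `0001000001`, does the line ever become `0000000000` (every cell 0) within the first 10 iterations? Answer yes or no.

0011000011
0110000110
1100001100
1000011001
0000110011
0001100110
0011001100
0110011000
1100110000
1001100001
iteration 10 is 1001100001, still not uniform 0

no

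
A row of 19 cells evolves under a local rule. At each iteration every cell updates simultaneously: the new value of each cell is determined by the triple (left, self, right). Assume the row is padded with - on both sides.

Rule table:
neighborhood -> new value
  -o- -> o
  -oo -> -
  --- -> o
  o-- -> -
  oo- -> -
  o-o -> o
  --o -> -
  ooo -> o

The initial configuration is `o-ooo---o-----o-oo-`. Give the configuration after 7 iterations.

iteration 1: oo-o--o-o-ooo-oo---
iteration 2: --oo--oooo-o-o---oo
iteration 3: o------oo-oooo-o---
iteration 4: o-oooo---o-oo-oo-oo
iteration 5: oo-oo--o-oo--o--o--
iteration 6: --o----oo----o--o-o
iteration 7: o-o-oo----oo-o--ooo

o-o-oo----oo-o--ooo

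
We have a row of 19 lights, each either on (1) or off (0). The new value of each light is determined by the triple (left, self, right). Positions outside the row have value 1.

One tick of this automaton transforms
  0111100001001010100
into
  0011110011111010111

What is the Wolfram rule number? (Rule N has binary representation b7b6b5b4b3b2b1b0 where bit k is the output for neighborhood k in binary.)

position 2: 111 → 1  (bit 7 = 1)
position 4: 110 → 1  (bit 6 = 1)
position 0: 101 → 0  (bit 5 = 0)
position 5: 100 → 1  (bit 4 = 1)
position 1: 011 → 0  (bit 3 = 0)
position 9: 010 → 1  (bit 2 = 1)
position 8: 001 → 1  (bit 1 = 1)
position 6: 000 → 0  (bit 0 = 0)
bits b7..b0 = 11010110 = 214

214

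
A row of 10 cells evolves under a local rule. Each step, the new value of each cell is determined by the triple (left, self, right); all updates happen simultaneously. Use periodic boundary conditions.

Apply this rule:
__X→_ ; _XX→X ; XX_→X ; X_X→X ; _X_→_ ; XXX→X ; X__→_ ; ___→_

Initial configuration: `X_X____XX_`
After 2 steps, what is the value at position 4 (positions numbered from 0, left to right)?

_

_X_____XXX
X______XXX
position 4 holds _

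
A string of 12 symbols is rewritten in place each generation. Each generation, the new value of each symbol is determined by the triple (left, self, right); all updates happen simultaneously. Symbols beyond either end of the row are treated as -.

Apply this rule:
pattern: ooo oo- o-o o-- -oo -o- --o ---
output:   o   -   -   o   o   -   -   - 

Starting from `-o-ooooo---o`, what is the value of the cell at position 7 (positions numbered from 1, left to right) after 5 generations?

generation 1: ---oooo-o---
generation 2: ---ooo---o--
generation 3: ---oo-o---o-
generation 4: ---o---o---o
generation 5: ----o---o---
position 7 holds -

-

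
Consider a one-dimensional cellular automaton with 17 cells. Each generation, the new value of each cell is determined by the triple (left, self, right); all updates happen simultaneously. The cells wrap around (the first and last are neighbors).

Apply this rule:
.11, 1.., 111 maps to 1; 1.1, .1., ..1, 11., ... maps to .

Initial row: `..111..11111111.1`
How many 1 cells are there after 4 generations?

7

1.11.1.1111111...
..1....111111.1..
...1...11111...1.
....1..1111.1...1
count of 1: 7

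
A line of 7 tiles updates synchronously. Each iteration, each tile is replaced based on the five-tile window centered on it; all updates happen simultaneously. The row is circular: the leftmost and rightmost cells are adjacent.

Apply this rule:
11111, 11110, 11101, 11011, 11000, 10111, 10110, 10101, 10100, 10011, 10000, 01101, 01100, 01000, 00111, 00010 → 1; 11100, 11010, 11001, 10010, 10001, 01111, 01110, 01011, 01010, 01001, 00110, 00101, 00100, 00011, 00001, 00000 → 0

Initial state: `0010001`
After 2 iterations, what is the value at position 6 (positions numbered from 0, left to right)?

iteration 1: 0001010
iteration 2: 1010011
position 6 holds 1

1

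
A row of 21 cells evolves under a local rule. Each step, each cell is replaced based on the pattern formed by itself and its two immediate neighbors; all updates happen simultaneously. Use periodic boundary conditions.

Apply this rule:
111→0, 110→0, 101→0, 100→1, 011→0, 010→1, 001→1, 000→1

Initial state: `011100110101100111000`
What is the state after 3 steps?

100011000100011000111
011100111111100111000
100011000000011000111

100011000000011000111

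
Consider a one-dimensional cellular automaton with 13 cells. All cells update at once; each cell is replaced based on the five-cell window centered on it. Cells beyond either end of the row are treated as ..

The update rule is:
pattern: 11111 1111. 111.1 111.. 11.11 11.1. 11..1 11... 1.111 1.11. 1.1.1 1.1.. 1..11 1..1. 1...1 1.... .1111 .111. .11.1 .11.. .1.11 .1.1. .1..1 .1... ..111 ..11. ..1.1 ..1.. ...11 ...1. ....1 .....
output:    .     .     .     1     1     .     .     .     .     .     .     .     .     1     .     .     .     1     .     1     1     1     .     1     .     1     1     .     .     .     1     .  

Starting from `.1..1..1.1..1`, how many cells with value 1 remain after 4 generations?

6

...1..111..1.
.1.....11.1.1
..1..1.1...1.
1...111.1...1
count of 1: 6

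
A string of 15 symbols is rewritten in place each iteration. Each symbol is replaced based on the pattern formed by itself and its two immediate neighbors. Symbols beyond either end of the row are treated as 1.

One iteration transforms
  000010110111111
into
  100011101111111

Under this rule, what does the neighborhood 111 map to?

At position 10 the neighborhood is 111; the next row has 1 there.

1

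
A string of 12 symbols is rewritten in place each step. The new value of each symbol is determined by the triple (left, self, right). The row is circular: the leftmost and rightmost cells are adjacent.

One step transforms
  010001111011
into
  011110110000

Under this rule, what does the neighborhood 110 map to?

0

At position 8 the neighborhood is 110; the next row has 0 there.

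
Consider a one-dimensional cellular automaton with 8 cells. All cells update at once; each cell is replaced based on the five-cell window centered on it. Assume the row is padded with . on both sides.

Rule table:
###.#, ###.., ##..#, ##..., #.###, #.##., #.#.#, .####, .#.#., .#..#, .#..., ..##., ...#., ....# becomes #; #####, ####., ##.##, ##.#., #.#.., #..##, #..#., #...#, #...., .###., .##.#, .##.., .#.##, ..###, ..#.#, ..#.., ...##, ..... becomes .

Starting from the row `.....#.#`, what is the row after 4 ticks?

...##.#.
.#.#...#
#.#.#.#.
.#####.#

.#####.#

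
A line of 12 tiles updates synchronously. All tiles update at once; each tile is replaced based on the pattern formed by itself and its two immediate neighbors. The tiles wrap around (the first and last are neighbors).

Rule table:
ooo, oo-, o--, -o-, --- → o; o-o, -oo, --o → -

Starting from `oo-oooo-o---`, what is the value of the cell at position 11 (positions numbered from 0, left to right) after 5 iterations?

-o--ooo-ooo-
-oo--oo--ooo
--oo--oo--oo
o--oo--oo--o
oo--oo--oo--
position 11 holds -

-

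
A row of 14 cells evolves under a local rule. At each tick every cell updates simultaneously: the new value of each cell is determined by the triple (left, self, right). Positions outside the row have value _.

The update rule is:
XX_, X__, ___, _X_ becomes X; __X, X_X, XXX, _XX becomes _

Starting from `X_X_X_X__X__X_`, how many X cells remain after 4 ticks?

X_X_X_XX_XX_XX
X_X_X__X__X__X
X_X_XX_XX_XX_X
X_X__X__X__X_X
count of X: 6

6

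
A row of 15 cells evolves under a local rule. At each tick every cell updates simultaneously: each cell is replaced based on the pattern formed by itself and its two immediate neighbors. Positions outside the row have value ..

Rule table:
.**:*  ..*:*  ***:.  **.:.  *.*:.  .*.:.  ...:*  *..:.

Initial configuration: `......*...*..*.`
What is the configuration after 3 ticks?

..******..*..*.

******..**..*..
*......**..*..*
..******..*..*.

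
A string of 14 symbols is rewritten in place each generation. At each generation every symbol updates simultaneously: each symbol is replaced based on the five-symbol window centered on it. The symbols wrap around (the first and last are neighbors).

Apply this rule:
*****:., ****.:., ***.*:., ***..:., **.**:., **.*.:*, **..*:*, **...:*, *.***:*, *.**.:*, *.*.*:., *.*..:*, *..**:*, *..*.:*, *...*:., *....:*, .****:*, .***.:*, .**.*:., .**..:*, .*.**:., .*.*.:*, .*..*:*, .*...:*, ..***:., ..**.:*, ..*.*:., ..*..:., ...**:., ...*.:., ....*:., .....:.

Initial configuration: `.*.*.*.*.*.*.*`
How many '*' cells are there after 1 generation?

generation 1: *.*.*.*.*.*.*.
count of *: 7

7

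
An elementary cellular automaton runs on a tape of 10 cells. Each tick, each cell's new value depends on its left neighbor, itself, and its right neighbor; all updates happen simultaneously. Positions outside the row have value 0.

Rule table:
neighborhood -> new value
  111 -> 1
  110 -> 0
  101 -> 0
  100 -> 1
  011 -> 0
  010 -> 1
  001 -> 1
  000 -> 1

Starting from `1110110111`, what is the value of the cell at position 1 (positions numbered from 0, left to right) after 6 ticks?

0100000010
1111111111
0111111110
1011111101
1001111001
1110110111
position 1 holds 1

1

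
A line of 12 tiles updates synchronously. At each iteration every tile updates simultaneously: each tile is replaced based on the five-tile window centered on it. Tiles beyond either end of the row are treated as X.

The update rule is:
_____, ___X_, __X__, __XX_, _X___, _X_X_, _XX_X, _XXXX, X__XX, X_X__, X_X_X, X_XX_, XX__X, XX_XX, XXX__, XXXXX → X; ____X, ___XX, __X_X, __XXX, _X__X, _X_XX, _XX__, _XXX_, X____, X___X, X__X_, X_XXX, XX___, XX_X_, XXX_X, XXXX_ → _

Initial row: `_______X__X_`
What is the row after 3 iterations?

__XXX_XX____
XX___XX_____
_X___X___X__

_X___X___X__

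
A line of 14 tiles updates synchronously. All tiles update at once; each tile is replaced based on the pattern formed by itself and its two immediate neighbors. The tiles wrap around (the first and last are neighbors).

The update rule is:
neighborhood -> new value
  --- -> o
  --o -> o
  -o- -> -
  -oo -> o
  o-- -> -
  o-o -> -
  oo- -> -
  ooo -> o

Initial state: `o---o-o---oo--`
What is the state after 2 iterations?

-oo--ooooo--o-

--oo----ooo--o
-oo--ooooo--o-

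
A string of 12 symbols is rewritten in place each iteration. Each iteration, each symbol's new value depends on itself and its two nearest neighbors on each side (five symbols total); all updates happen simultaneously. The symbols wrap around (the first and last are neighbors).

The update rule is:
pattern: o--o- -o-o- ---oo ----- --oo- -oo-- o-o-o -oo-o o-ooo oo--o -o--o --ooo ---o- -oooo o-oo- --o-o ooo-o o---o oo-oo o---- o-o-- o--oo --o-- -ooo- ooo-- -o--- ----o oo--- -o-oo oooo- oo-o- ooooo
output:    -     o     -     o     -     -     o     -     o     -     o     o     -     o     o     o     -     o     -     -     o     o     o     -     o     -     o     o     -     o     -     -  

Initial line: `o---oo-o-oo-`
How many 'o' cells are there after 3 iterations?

6

iteration 1: o-o----o-o--
iteration 2: ooo--o-oooo-
iteration 3: o-o--o-ooo--
count of o: 6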